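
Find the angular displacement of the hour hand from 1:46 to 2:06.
The hour hand moves 0.5 degrees per minute.
Time elapsed: 2:06 - 1:46 = 20 minutes
Angular displacement: 20 x 0.5 = 10 degrees

Final answer: 10 degrees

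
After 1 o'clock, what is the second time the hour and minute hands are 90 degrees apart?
At t minutes past 1:00, the hour hand is at 30 x 1 + 0.5t degrees and the minute hand is at 6t degrees.
The smaller angle between them is 90 degrees when |30H - 5.5t| = 90 or |30H - 5.5t| = 270.
With H = 1, solve 30 x 1 - 5.5t = +/- target for each target:
  t = (30 x 1 - 90) / 5.5 = -10.91 (outside (0, 60))
  t = (30 x 1 + 90) / 5.5 = 21.82
  t = (30 x 1 - 270) / 5.5 = -43.64 (outside (0, 60))
  t = (30 x 1 + 270) / 5.5 = 54.55
Valid solutions in (0, 60): {21.82, 54.55} minutes.
The second occurrence is t = 54.55 minutes.
The hands form a 90-degree angle at 54.55 minutes past 1:00.

Final answer: 54.55 minutes past 1:00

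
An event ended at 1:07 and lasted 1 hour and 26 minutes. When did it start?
Starting time: 1:07 = 67 total minutes past 12:00
Subtracting: 1 hour and 26 minutes = 86 minutes
67 - 86 = -19 (negative, add 12 hours = 720) = 701 minutes
= 11 hours and 41 minutes past 12:00 = 11:41

Final answer: 11:41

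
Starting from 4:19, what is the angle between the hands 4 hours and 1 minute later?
First find the time 4 hours and 1 minute after 4:19.
Total minutes: 4 x 60 + 19 + 4 x 60 + 1 = 500.
500 mod 720 = 500 minutes = 8:20.
Now compute the angle at 8:20:
Hour hand: 8 x 30 + 20 x 0.5 = 250 degrees
Minute hand: 20 x 6 = 120 degrees
Difference: |250 - 120| = 130 degrees
The angle is 130 degrees

Final answer: 130 degrees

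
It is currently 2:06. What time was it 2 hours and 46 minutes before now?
Starting time: 2:06 = 126 total minutes past 12:00
Subtracting: 2 hours and 46 minutes = 166 minutes
126 - 166 = -40 (negative, add 12 hours = 720) = 680 minutes
= 11 hours and 20 minutes past 12:00 = 11:20

Final answer: 11:20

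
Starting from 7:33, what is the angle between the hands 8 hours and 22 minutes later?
First find the time 8 hours and 22 minutes after 7:33.
Total minutes: 7 x 60 + 33 + 8 x 60 + 22 = 955.
955 mod 720 = 235 minutes = 3:55.
Now compute the angle at 3:55:
Hour hand: 3 x 30 + 55 x 0.5 = 117.5 degrees
Minute hand: 55 x 6 = 330 degrees
Difference: |117.5 - 330| = 212.5 degrees
Smaller angle: 360 - 212.5 = 147.5 degrees

Final answer: 147.5 degrees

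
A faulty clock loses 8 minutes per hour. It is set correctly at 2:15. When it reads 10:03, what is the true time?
For every 60 true minutes, the faulty clock advances 52 minutes, so 1 faulty-clock minute corresponds to 60/52 true minutes.
From 2:15 to 10:03 on the faulty dial is 468 minutes.
True elapsed: 468 x 60/52 = 540 minutes = 9 hours.
True time: 2:15 + 9 hours = 11:15.

Final answer: 11:15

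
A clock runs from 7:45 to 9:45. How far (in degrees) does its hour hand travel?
The hour hand moves 0.5 degrees per minute.
Time elapsed: 9:45 - 7:45 = 120 minutes
Angular displacement: 120 x 0.5 = 60 degrees

Final answer: 60 degrees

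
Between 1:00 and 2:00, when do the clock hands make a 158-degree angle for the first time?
At t minutes past 1:00, the hour hand is at 30 x 1 + 0.5t degrees and the minute hand is at 6t degrees.
The smaller angle between them is 158 degrees when |30H - 5.5t| = 158 or |30H - 5.5t| = 202.
With H = 1, solve 30 x 1 - 5.5t = +/- target for each target:
  t = (30 x 1 - 158) / 5.5 = -23.27 (outside (0, 60))
  t = (30 x 1 + 158) / 5.5 = 34.18
  t = (30 x 1 - 202) / 5.5 = -31.27 (outside (0, 60))
  t = (30 x 1 + 202) / 5.5 = 42.18
Valid solutions in (0, 60): {34.18, 42.18} minutes.
The first occurrence is t = 34.18 minutes.
The hands form a 158-degree angle at 34.18 minutes past 1:00.

Final answer: 34.18 minutes past 1:00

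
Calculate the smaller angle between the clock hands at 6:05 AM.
Hour hand position: 6 x 30 + 5 x 0.5 = 182.5 degrees
Minute hand position: 5 x 6 = 30 degrees
Difference: |182.5 - 30| = 152.5 degrees
The angle between the hands is 152.5 degrees

Final answer: 152.5 degrees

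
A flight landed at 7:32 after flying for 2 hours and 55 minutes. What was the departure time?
Starting time: 7:32 = 452 total minutes past 12:00
Subtracting: 2 hours and 55 minutes = 175 minutes
452 - 175 = 277 minutes
= 4 hours and 37 minutes past 12:00 = 4:37

Final answer: 4:37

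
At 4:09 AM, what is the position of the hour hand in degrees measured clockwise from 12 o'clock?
The hour hand moves 30 degrees per hour and 0.5 degrees per minute.
At 4:09: (4) x 30 + 9 x 0.5 = 120 + 4.5 = 124.5 degrees

Final answer: 124.5 degrees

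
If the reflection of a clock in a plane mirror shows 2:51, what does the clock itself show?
Reflection across the vertical (12-6) axis maps a hand at angle A degrees to (360 - A) degrees, which sends a reading of T minutes past 12:00 to (720 - T) minutes past 12:00.
Mirror reads 2:51 = 171 minutes past 12:00.
Actual time: (720 - 171) mod 720 = 549 minutes = 9:09.

Final answer: 9:09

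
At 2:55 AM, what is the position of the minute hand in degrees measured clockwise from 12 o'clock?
The minute hand moves 6 degrees per minute.
At 2:55: 55 x 6 = 330 degrees

Final answer: 330 degrees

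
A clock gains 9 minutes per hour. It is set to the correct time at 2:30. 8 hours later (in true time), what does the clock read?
For every 60 true minutes, the faulty clock advances 60 + 9 = 69 minutes.
True elapsed: 8 hours = 480 minutes.
Faulty clock advances: 480 x 69/60 = 552 minutes (drift: 72 minutes ahead).
Shown time: 2:30 + 552 minutes = 11:42.

Final answer: 11:42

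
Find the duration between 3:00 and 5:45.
From 3:00 to 5:45:
(5 x 60 + 45) - (3 x 60 + 0) = 345 - 180 = 165 minutes
= 2 hours and 45 minutes

Final answer: 2 hours and 45 minutes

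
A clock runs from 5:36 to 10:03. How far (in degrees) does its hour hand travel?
The hour hand moves 0.5 degrees per minute.
Time elapsed: 10:03 - 5:36 = 267 minutes
Angular displacement: 267 x 0.5 = 133.5 degrees

Final answer: 133.5 degrees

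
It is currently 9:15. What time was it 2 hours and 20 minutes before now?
Starting time: 9:15 = 555 total minutes past 12:00
Subtracting: 2 hours and 20 minutes = 140 minutes
555 - 140 = 415 minutes
= 6 hours and 55 minutes past 12:00 = 6:55

Final answer: 6:55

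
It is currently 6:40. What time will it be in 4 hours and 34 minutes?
Starting time: 6:40
Adding 34 minutes to 40 minutes: 40 + 34 = 74 minutes = 1 hour and 14 minutes
Adding 4 hours: 6 + 4 + 1 (carry) = 11
Final time: 11:14

Final answer: 11:14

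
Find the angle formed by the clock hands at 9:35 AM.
Hour hand position: 9 x 30 + 35 x 0.5 = 287.5 degrees
Minute hand position: 35 x 6 = 210 degrees
Difference: |287.5 - 210| = 77.5 degrees
The angle between the hands is 77.5 degrees

Final answer: 77.5 degrees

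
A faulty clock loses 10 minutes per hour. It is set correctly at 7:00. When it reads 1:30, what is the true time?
For every 60 true minutes, the faulty clock advances 50 minutes, so 1 faulty-clock minute corresponds to 60/50 true minutes.
From 7:00 to 1:30 on the faulty dial is 390 minutes.
True elapsed: 390 x 60/50 = 468 minutes = 7 hours and 48 minutes.
True time: 7:00 + 7 hours and 48 minutes = 2:48.

Final answer: 2:48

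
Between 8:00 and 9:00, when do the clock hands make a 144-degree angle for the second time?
At t minutes past 8:00, the hour hand is at 30 x 8 + 0.5t degrees and the minute hand is at 6t degrees.
The smaller angle between them is 144 degrees when |30H - 5.5t| = 144 or |30H - 5.5t| = 216.
With H = 8, solve 30 x 8 - 5.5t = +/- target for each target:
  t = (30 x 8 - 144) / 5.5 = 17.45
  t = (30 x 8 + 144) / 5.5 = 69.82 (outside (0, 60))
  t = (30 x 8 - 216) / 5.5 = 4.36
  t = (30 x 8 + 216) / 5.5 = 82.91 (outside (0, 60))
Valid solutions in (0, 60): {4.36, 17.45} minutes.
The second occurrence is t = 17.45 minutes.
The hands form a 144-degree angle at 17.45 minutes past 8:00.

Final answer: 17.45 minutes past 8:00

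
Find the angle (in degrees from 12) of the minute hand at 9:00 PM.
The minute hand moves 6 degrees per minute.
At 9:00: 0 x 6 = 0 degrees

Final answer: 0 degrees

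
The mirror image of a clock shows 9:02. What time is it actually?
Reflection across the vertical (12-6) axis maps a hand at angle A degrees to (360 - A) degrees, which sends a reading of T minutes past 12:00 to (720 - T) minutes past 12:00.
Mirror reads 9:02 = 542 minutes past 12:00.
Actual time: (720 - 542) mod 720 = 178 minutes = 2:58.

Final answer: 2:58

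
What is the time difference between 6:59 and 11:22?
From 6:59 to 11:22:
(11 x 60 + 22) - (6 x 60 + 59) = 682 - 419 = 263 minutes
= 4 hours and 23 minutes

Final answer: 4 hours and 23 minutes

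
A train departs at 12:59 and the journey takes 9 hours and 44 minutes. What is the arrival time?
Starting time: 12:59
Adding 44 minutes to 59 minutes: 59 + 44 = 103 minutes = 1 hour and 43 minutes
Adding 9 hours: 12 + 9 + 1 (carry) = 22 - 12 = 10
Final time: 10:43

Final answer: 10:43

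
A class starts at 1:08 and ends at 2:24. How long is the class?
From 1:08 to 2:24:
(2 x 60 + 24) - (1 x 60 + 8) = 144 - 68 = 76 minutes
= 1 hour and 16 minutes

Final answer: 1 hour and 16 minutes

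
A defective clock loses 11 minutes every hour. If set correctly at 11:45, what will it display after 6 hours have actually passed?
For every 60 true minutes, the faulty clock advances 60 - 11 = 49 minutes.
True elapsed: 6 hours = 360 minutes.
Faulty clock advances: 360 x 49/60 = 294 minutes (drift: 66 minutes behind).
Shown time: 11:45 + 294 minutes = 4:39.

Final answer: 4:39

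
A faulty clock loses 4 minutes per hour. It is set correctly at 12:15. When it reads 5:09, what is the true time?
For every 60 true minutes, the faulty clock advances 56 minutes, so 1 faulty-clock minute corresponds to 60/56 true minutes.
From 12:15 to 5:09 on the faulty dial is 294 minutes.
True elapsed: 294 x 60/56 = 315 minutes = 5 hours and 15 minutes.
True time: 12:15 + 5 hours and 15 minutes = 5:30.

Final answer: 5:30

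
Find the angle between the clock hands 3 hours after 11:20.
First find the time 3 hours after 11:20.
Total minutes: 11 x 60 + 20 + 3 x 60 + 0 = 860.
860 mod 720 = 140 minutes = 2:20.
Now compute the angle at 2:20:
Hour hand: 2 x 30 + 20 x 0.5 = 70 degrees
Minute hand: 20 x 6 = 120 degrees
Difference: |70 - 120| = 50 degrees
The angle is 50 degrees

Final answer: 50 degrees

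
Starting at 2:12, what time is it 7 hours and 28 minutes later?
Starting time: 2:12
Adding 28 minutes to 12 minutes: 12 + 28 = 40 minutes
Adding 7 hours: 2 + 7 = 9
Final time: 9:40

Final answer: 9:40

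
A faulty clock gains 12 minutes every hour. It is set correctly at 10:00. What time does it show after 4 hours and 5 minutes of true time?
For every 60 true minutes, the faulty clock advances 60 + 12 = 72 minutes.
True elapsed: 4 hours and 5 minutes = 245 minutes.
Faulty clock advances: 245 x 72/60 = 294 minutes (drift: 49 minutes ahead).
Shown time: 10:00 + 294 minutes = 2:54.

Final answer: 2:54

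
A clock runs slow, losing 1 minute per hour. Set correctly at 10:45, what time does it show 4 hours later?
For every 60 true minutes, the faulty clock advances 60 - 1 = 59 minutes.
True elapsed: 4 hours = 240 minutes.
Faulty clock advances: 240 x 59/60 = 236 minutes (drift: 4 minutes behind).
Shown time: 10:45 + 236 minutes = 2:41.

Final answer: 2:41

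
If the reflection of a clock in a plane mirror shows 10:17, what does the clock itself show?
Reflection across the vertical (12-6) axis maps a hand at angle A degrees to (360 - A) degrees, which sends a reading of T minutes past 12:00 to (720 - T) minutes past 12:00.
Mirror reads 10:17 = 617 minutes past 12:00.
Actual time: (720 - 617) mod 720 = 103 minutes = 1:43.

Final answer: 1:43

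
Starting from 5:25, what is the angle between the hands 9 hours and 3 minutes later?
First find the time 9 hours and 3 minutes after 5:25.
Total minutes: 5 x 60 + 25 + 9 x 60 + 3 = 868.
868 mod 720 = 148 minutes = 2:28.
Now compute the angle at 2:28:
Hour hand: 2 x 30 + 28 x 0.5 = 74 degrees
Minute hand: 28 x 6 = 168 degrees
Difference: |74 - 168| = 94 degrees
The angle is 94 degrees

Final answer: 94 degrees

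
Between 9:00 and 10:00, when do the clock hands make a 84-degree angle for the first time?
At t minutes past 9:00, the hour hand is at 30 x 9 + 0.5t degrees and the minute hand is at 6t degrees.
The smaller angle between them is 84 degrees when |30H - 5.5t| = 84 or |30H - 5.5t| = 276.
With H = 9, solve 30 x 9 - 5.5t = +/- target for each target:
  t = (30 x 9 - 84) / 5.5 = 33.82
  t = (30 x 9 + 84) / 5.5 = 64.36 (outside (0, 60))
  t = (30 x 9 - 276) / 5.5 = -1.09 (outside (0, 60))
  t = (30 x 9 + 276) / 5.5 = 99.27 (outside (0, 60))
Valid solutions in (0, 60): {33.82} minutes.
The first occurrence is t = 33.82 minutes.
The hands form a 84-degree angle at 33.82 minutes past 9:00.

Final answer: 33.82 minutes past 9:00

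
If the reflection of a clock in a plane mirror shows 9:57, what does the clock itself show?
Reflection across the vertical (12-6) axis maps a hand at angle A degrees to (360 - A) degrees, which sends a reading of T minutes past 12:00 to (720 - T) minutes past 12:00.
Mirror reads 9:57 = 597 minutes past 12:00.
Actual time: (720 - 597) mod 720 = 123 minutes = 2:03.

Final answer: 2:03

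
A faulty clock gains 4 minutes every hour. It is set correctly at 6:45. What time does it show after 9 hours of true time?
For every 60 true minutes, the faulty clock advances 60 + 4 = 64 minutes.
True elapsed: 9 hours = 540 minutes.
Faulty clock advances: 540 x 64/60 = 576 minutes (drift: 36 minutes ahead).
Shown time: 6:45 + 576 minutes = 4:21.

Final answer: 4:21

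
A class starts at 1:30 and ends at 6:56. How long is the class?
From 1:30 to 6:56:
(6 x 60 + 56) - (1 x 60 + 30) = 416 - 90 = 326 minutes
= 5 hours and 26 minutes

Final answer: 5 hours and 26 minutes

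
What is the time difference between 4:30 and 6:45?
From 4:30 to 6:45:
(6 x 60 + 45) - (4 x 60 + 30) = 405 - 270 = 135 minutes
= 2 hours and 15 minutes

Final answer: 2 hours and 15 minutes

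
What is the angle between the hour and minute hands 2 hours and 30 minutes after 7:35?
First find the time 2 hours and 30 minutes after 7:35.
Total minutes: 7 x 60 + 35 + 2 x 60 + 30 = 605.
605 mod 720 = 605 minutes = 10:05.
Now compute the angle at 10:05:
Hour hand: 10 x 30 + 5 x 0.5 = 302.5 degrees
Minute hand: 5 x 6 = 30 degrees
Difference: |302.5 - 30| = 272.5 degrees
Smaller angle: 360 - 272.5 = 87.5 degrees

Final answer: 87.5 degrees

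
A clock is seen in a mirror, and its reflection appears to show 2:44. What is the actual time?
Reflection across the vertical (12-6) axis maps a hand at angle A degrees to (360 - A) degrees, which sends a reading of T minutes past 12:00 to (720 - T) minutes past 12:00.
Mirror reads 2:44 = 164 minutes past 12:00.
Actual time: (720 - 164) mod 720 = 556 minutes = 9:16.

Final answer: 9:16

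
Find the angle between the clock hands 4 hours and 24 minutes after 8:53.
First find the time 4 hours and 24 minutes after 8:53.
Total minutes: 8 x 60 + 53 + 4 x 60 + 24 = 797.
797 mod 720 = 77 minutes = 1:17.
Now compute the angle at 1:17:
Hour hand: 1 x 30 + 17 x 0.5 = 38.5 degrees
Minute hand: 17 x 6 = 102 degrees
Difference: |38.5 - 102| = 63.5 degrees
The angle is 63.5 degrees

Final answer: 63.5 degrees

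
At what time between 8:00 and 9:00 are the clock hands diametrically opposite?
For hands to be 180 degrees apart: |30H - 5.5t| = 180
With H = 8: t = (30 x 8 + 180)/5.5 = 76.36 or t = (30 x 8 - 180)/5.5 = 10.91
First valid solution (0 < t < 60): t = 10.91 minutes
The hands are opposite at 10.91 minutes past 8:00.

Final answer: 10.91 minutes past 8:00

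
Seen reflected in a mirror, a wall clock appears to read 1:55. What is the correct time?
Reflection across the vertical (12-6) axis maps a hand at angle A degrees to (360 - A) degrees, which sends a reading of T minutes past 12:00 to (720 - T) minutes past 12:00.
Mirror reads 1:55 = 115 minutes past 12:00.
Actual time: (720 - 115) mod 720 = 605 minutes = 10:05.

Final answer: 10:05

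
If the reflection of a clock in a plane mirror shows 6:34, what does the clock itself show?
Reflection across the vertical (12-6) axis maps a hand at angle A degrees to (360 - A) degrees, which sends a reading of T minutes past 12:00 to (720 - T) minutes past 12:00.
Mirror reads 6:34 = 394 minutes past 12:00.
Actual time: (720 - 394) mod 720 = 326 minutes = 5:26.

Final answer: 5:26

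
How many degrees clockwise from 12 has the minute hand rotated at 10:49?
The minute hand moves 6 degrees per minute.
At 10:49: 49 x 6 = 294 degrees

Final answer: 294 degrees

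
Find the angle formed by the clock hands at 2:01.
Hour hand position: 2 x 30 + 1 x 0.5 = 60.5 degrees
Minute hand position: 1 x 6 = 6 degrees
Difference: |60.5 - 6| = 54.5 degrees
The angle between the hands is 54.5 degrees

Final answer: 54.5 degrees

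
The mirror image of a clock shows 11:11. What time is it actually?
Reflection across the vertical (12-6) axis maps a hand at angle A degrees to (360 - A) degrees, which sends a reading of T minutes past 12:00 to (720 - T) minutes past 12:00.
Mirror reads 11:11 = 671 minutes past 12:00.
Actual time: (720 - 671) mod 720 = 49 minutes = 12:49.

Final answer: 12:49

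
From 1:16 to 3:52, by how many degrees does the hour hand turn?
The hour hand moves 0.5 degrees per minute.
Time elapsed: 3:52 - 1:16 = 156 minutes
Angular displacement: 156 x 0.5 = 78 degrees

Final answer: 78 degrees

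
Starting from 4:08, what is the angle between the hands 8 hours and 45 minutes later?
First find the time 8 hours and 45 minutes after 4:08.
Total minutes: 4 x 60 + 8 + 8 x 60 + 45 = 773.
773 mod 720 = 53 minutes = 12:53.
Now compute the angle at 12:53:
Hour hand: 0 x 30 + 53 x 0.5 = 26.5 degrees
Minute hand: 53 x 6 = 318 degrees
Difference: |26.5 - 318| = 291.5 degrees
Smaller angle: 360 - 291.5 = 68.5 degrees

Final answer: 68.5 degrees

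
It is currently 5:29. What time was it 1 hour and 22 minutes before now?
Starting time: 5:29 = 329 total minutes past 12:00
Subtracting: 1 hour and 22 minutes = 82 minutes
329 - 82 = 247 minutes
= 4 hours and 7 minutes past 12:00 = 4:07

Final answer: 4:07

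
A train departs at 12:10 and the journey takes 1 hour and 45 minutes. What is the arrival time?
Starting time: 12:10
Adding 45 minutes to 10 minutes: 10 + 45 = 55 minutes
Adding 1 hour: 12 + 1 = 13 - 12 = 1
Final time: 1:55

Final answer: 1:55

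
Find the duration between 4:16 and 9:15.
From 4:16 to 9:15:
(9 x 60 + 15) - (4 x 60 + 16) = 555 - 256 = 299 minutes
= 4 hours and 59 minutes

Final answer: 4 hours and 59 minutes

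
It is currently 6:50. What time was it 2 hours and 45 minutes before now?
Starting time: 6:50 = 410 total minutes past 12:00
Subtracting: 2 hours and 45 minutes = 165 minutes
410 - 165 = 245 minutes
= 4 hours and 5 minutes past 12:00 = 4:05

Final answer: 4:05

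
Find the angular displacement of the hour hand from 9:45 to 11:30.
The hour hand moves 0.5 degrees per minute.
Time elapsed: 11:30 - 9:45 = 105 minutes
Angular displacement: 105 x 0.5 = 52.5 degrees

Final answer: 52.5 degrees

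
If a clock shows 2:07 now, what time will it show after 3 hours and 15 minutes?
Starting time: 2:07
Adding 15 minutes to 7 minutes: 7 + 15 = 22 minutes
Adding 3 hours: 2 + 3 = 5
Final time: 5:22

Final answer: 5:22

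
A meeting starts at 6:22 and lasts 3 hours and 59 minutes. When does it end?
Starting time: 6:22
Adding 59 minutes to 22 minutes: 22 + 59 = 81 minutes = 1 hour and 21 minutes
Adding 3 hours: 6 + 3 + 1 (carry) = 10
Final time: 10:21

Final answer: 10:21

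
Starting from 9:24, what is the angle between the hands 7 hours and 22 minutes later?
First find the time 7 hours and 22 minutes after 9:24.
Total minutes: 9 x 60 + 24 + 7 x 60 + 22 = 1006.
1006 mod 720 = 286 minutes = 4:46.
Now compute the angle at 4:46:
Hour hand: 4 x 30 + 46 x 0.5 = 143 degrees
Minute hand: 46 x 6 = 276 degrees
Difference: |143 - 276| = 133 degrees
The angle is 133 degrees

Final answer: 133 degrees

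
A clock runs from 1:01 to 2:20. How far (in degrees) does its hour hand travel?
The hour hand moves 0.5 degrees per minute.
Time elapsed: 2:20 - 1:01 = 79 minutes
Angular displacement: 79 x 0.5 = 39.5 degrees

Final answer: 39.5 degrees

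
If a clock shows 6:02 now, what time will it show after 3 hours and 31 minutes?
Starting time: 6:02
Adding 31 minutes to 2 minutes: 2 + 31 = 33 minutes
Adding 3 hours: 6 + 3 = 9
Final time: 9:33

Final answer: 9:33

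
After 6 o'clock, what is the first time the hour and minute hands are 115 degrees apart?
At t minutes past 6:00, the hour hand is at 30 x 6 + 0.5t degrees and the minute hand is at 6t degrees.
The smaller angle between them is 115 degrees when |30H - 5.5t| = 115 or |30H - 5.5t| = 245.
With H = 6, solve 30 x 6 - 5.5t = +/- target for each target:
  t = (30 x 6 - 115) / 5.5 = 11.82
  t = (30 x 6 + 115) / 5.5 = 53.64
  t = (30 x 6 - 245) / 5.5 = -11.82 (outside (0, 60))
  t = (30 x 6 + 245) / 5.5 = 77.27 (outside (0, 60))
Valid solutions in (0, 60): {11.82, 53.64} minutes.
The first occurrence is t = 11.82 minutes.
The hands form a 115-degree angle at 11.82 minutes past 6:00.

Final answer: 11.82 minutes past 6:00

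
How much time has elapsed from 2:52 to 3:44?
From 2:52 to 3:44:
(3 x 60 + 44) - (2 x 60 + 52) = 224 - 172 = 52 minutes
= 52 minutes

Final answer: 52 minutes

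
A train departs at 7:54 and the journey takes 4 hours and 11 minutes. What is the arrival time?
Starting time: 7:54
Adding 11 minutes to 54 minutes: 54 + 11 = 65 minutes = 1 hour and 5 minutes
Adding 4 hours: 7 + 4 + 1 (carry) = 12
Final time: 12:05

Final answer: 12:05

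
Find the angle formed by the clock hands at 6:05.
Hour hand position: 6 x 30 + 5 x 0.5 = 182.5 degrees
Minute hand position: 5 x 6 = 30 degrees
Difference: |182.5 - 30| = 152.5 degrees
The angle between the hands is 152.5 degrees

Final answer: 152.5 degrees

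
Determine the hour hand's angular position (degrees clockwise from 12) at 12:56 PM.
The hour hand moves 30 degrees per hour and 0.5 degrees per minute.
At 12:56: (0) x 30 + 56 x 0.5 = 0 + 28 = 28 degrees

Final answer: 28 degrees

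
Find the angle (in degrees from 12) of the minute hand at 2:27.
The minute hand moves 6 degrees per minute.
At 2:27: 27 x 6 = 162 degrees

Final answer: 162 degrees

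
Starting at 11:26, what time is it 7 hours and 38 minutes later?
Starting time: 11:26
Adding 38 minutes to 26 minutes: 26 + 38 = 64 minutes = 1 hour and 4 minutes
Adding 7 hours: 11 + 7 + 1 (carry) = 19 - 12 = 7
Final time: 7:04

Final answer: 7:04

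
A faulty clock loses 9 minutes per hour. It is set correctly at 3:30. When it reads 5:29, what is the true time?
For every 60 true minutes, the faulty clock advances 51 minutes, so 1 faulty-clock minute corresponds to 60/51 true minutes.
From 3:30 to 5:29 on the faulty dial is 119 minutes.
True elapsed: 119 x 60/51 = 140 minutes = 2 hours and 20 minutes.
True time: 3:30 + 2 hours and 20 minutes = 5:50.

Final answer: 5:50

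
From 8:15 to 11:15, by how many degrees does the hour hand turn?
The hour hand moves 0.5 degrees per minute.
Time elapsed: 11:15 - 8:15 = 180 minutes
Angular displacement: 180 x 0.5 = 90 degrees

Final answer: 90 degrees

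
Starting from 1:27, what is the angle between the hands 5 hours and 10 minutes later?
First find the time 5 hours and 10 minutes after 1:27.
Total minutes: 1 x 60 + 27 + 5 x 60 + 10 = 397.
397 mod 720 = 397 minutes = 6:37.
Now compute the angle at 6:37:
Hour hand: 6 x 30 + 37 x 0.5 = 198.5 degrees
Minute hand: 37 x 6 = 222 degrees
Difference: |198.5 - 222| = 23.5 degrees
The angle is 23.5 degrees

Final answer: 23.5 degrees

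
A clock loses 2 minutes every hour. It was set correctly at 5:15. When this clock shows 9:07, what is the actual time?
For every 60 true minutes, the faulty clock advances 58 minutes, so 1 faulty-clock minute corresponds to 60/58 true minutes.
From 5:15 to 9:07 on the faulty dial is 232 minutes.
True elapsed: 232 x 60/58 = 240 minutes = 4 hours.
True time: 5:15 + 4 hours = 9:15.

Final answer: 9:15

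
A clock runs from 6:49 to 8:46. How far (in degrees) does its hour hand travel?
The hour hand moves 0.5 degrees per minute.
Time elapsed: 8:46 - 6:49 = 117 minutes
Angular displacement: 117 x 0.5 = 58.5 degrees

Final answer: 58.5 degrees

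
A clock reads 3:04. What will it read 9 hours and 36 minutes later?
Starting time: 3:04
Adding 36 minutes to 4 minutes: 4 + 36 = 40 minutes
Adding 9 hours: 3 + 9 = 12
Final time: 12:40

Final answer: 12:40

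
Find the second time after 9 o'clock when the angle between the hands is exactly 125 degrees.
At t minutes past 9:00, the hour hand is at 30 x 9 + 0.5t degrees and the minute hand is at 6t degrees.
The smaller angle between them is 125 degrees when |30H - 5.5t| = 125 or |30H - 5.5t| = 235.
With H = 9, solve 30 x 9 - 5.5t = +/- target for each target:
  t = (30 x 9 - 125) / 5.5 = 26.36
  t = (30 x 9 + 125) / 5.5 = 71.82 (outside (0, 60))
  t = (30 x 9 - 235) / 5.5 = 6.36
  t = (30 x 9 + 235) / 5.5 = 91.82 (outside (0, 60))
Valid solutions in (0, 60): {6.36, 26.36} minutes.
The second occurrence is t = 26.36 minutes.
The hands form a 125-degree angle at 26.36 minutes past 9:00.

Final answer: 26.36 minutes past 9:00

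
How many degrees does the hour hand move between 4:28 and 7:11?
The hour hand moves 0.5 degrees per minute.
Time elapsed: 7:11 - 4:28 = 163 minutes
Angular displacement: 163 x 0.5 = 81.5 degrees

Final answer: 81.5 degrees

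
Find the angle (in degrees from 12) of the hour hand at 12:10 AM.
The hour hand moves 30 degrees per hour and 0.5 degrees per minute.
At 12:10: (0) x 30 + 10 x 0.5 = 0 + 5 = 5 degrees

Final answer: 5 degrees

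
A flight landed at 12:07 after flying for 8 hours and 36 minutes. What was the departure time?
Starting time: 12:07 = 7 total minutes past 12:00
Subtracting: 8 hours and 36 minutes = 516 minutes
7 - 516 = -509 (negative, add 12 hours = 720) = 211 minutes
= 3 hours and 31 minutes past 12:00 = 3:31

Final answer: 3:31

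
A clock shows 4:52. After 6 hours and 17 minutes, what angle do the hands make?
First find the time 6 hours and 17 minutes after 4:52.
Total minutes: 4 x 60 + 52 + 6 x 60 + 17 = 669.
669 mod 720 = 669 minutes = 11:09.
Now compute the angle at 11:09:
Hour hand: 11 x 30 + 9 x 0.5 = 334.5 degrees
Minute hand: 9 x 6 = 54 degrees
Difference: |334.5 - 54| = 280.5 degrees
Smaller angle: 360 - 280.5 = 79.5 degrees

Final answer: 79.5 degrees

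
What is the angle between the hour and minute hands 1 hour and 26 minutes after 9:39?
First find the time 1 hour and 26 minutes after 9:39.
Total minutes: 9 x 60 + 39 + 1 x 60 + 26 = 665.
665 mod 720 = 665 minutes = 11:05.
Now compute the angle at 11:05:
Hour hand: 11 x 30 + 5 x 0.5 = 332.5 degrees
Minute hand: 5 x 6 = 30 degrees
Difference: |332.5 - 30| = 302.5 degrees
Smaller angle: 360 - 302.5 = 57.5 degrees

Final answer: 57.5 degrees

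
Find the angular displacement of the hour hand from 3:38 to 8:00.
The hour hand moves 0.5 degrees per minute.
Time elapsed: 8:00 - 3:38 = 262 minutes
Angular displacement: 262 x 0.5 = 131 degrees

Final answer: 131 degrees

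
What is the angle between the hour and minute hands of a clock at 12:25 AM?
Hour hand position: 0 x 30 + 25 x 0.5 = 12.5 degrees
Minute hand position: 25 x 6 = 150 degrees
Difference: |12.5 - 150| = 137.5 degrees
The angle between the hands is 137.5 degrees

Final answer: 137.5 degrees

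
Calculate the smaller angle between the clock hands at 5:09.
Hour hand position: 5 x 30 + 9 x 0.5 = 154.5 degrees
Minute hand position: 9 x 6 = 54 degrees
Difference: |154.5 - 54| = 100.5 degrees
The angle between the hands is 100.5 degrees

Final answer: 100.5 degrees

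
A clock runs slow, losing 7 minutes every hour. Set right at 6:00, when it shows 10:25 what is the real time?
For every 60 true minutes, the faulty clock advances 53 minutes, so 1 faulty-clock minute corresponds to 60/53 true minutes.
From 6:00 to 10:25 on the faulty dial is 265 minutes.
True elapsed: 265 x 60/53 = 300 minutes = 5 hours.
True time: 6:00 + 5 hours = 11:00.

Final answer: 11:00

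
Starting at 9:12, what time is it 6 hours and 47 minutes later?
Starting time: 9:12
Adding 47 minutes to 12 minutes: 12 + 47 = 59 minutes
Adding 6 hours: 9 + 6 = 15 - 12 = 3
Final time: 3:59

Final answer: 3:59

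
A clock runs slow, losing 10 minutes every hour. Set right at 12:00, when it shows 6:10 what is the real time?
For every 60 true minutes, the faulty clock advances 50 minutes, so 1 faulty-clock minute corresponds to 60/50 true minutes.
From 12:00 to 6:10 on the faulty dial is 370 minutes.
True elapsed: 370 x 60/50 = 444 minutes = 7 hours and 24 minutes.
True time: 12:00 + 7 hours and 24 minutes = 7:24.

Final answer: 7:24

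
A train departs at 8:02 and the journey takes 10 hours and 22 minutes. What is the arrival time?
Starting time: 8:02
Adding 22 minutes to 2 minutes: 2 + 22 = 24 minutes
Adding 10 hours: 8 + 10 = 18 - 12 = 6
Final time: 6:24

Final answer: 6:24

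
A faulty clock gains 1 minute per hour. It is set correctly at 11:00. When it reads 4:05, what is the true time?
For every 60 true minutes, the faulty clock advances 61 minutes, so 1 faulty-clock minute corresponds to 60/61 true minutes.
From 11:00 to 4:05 on the faulty dial is 305 minutes.
True elapsed: 305 x 60/61 = 300 minutes = 5 hours.
True time: 11:00 + 5 hours = 4:00.

Final answer: 4:00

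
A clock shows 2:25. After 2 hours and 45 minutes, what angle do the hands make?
First find the time 2 hours and 45 minutes after 2:25.
Total minutes: 2 x 60 + 25 + 2 x 60 + 45 = 310.
310 mod 720 = 310 minutes = 5:10.
Now compute the angle at 5:10:
Hour hand: 5 x 30 + 10 x 0.5 = 155 degrees
Minute hand: 10 x 6 = 60 degrees
Difference: |155 - 60| = 95 degrees
The angle is 95 degrees

Final answer: 95 degrees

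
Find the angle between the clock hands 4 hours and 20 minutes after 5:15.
First find the time 4 hours and 20 minutes after 5:15.
Total minutes: 5 x 60 + 15 + 4 x 60 + 20 = 575.
575 mod 720 = 575 minutes = 9:35.
Now compute the angle at 9:35:
Hour hand: 9 x 30 + 35 x 0.5 = 287.5 degrees
Minute hand: 35 x 6 = 210 degrees
Difference: |287.5 - 210| = 77.5 degrees
The angle is 77.5 degrees

Final answer: 77.5 degrees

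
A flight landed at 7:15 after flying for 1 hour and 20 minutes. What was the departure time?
Starting time: 7:15 = 435 total minutes past 12:00
Subtracting: 1 hour and 20 minutes = 80 minutes
435 - 80 = 355 minutes
= 5 hours and 55 minutes past 12:00 = 5:55

Final answer: 5:55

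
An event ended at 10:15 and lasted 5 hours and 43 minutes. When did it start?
Starting time: 10:15 = 615 total minutes past 12:00
Subtracting: 5 hours and 43 minutes = 343 minutes
615 - 343 = 272 minutes
= 4 hours and 32 minutes past 12:00 = 4:32

Final answer: 4:32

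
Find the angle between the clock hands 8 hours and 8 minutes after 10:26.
First find the time 8 hours and 8 minutes after 10:26.
Total minutes: 10 x 60 + 26 + 8 x 60 + 8 = 1114.
1114 mod 720 = 394 minutes = 6:34.
Now compute the angle at 6:34:
Hour hand: 6 x 30 + 34 x 0.5 = 197 degrees
Minute hand: 34 x 6 = 204 degrees
Difference: |197 - 204| = 7 degrees
The angle is 7 degrees

Final answer: 7 degrees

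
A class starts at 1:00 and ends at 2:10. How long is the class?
From 1:00 to 2:10:
(2 x 60 + 10) - (1 x 60 + 0) = 130 - 60 = 70 minutes
= 1 hour and 10 minutes

Final answer: 1 hour and 10 minutes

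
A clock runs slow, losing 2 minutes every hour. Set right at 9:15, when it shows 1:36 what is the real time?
For every 60 true minutes, the faulty clock advances 58 minutes, so 1 faulty-clock minute corresponds to 60/58 true minutes.
From 9:15 to 1:36 on the faulty dial is 261 minutes.
True elapsed: 261 x 60/58 = 270 minutes = 4 hours and 30 minutes.
True time: 9:15 + 4 hours and 30 minutes = 1:45.

Final answer: 1:45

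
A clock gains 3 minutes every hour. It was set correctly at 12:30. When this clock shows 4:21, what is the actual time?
For every 60 true minutes, the faulty clock advances 63 minutes, so 1 faulty-clock minute corresponds to 60/63 true minutes.
From 12:30 to 4:21 on the faulty dial is 231 minutes.
True elapsed: 231 x 60/63 = 220 minutes = 3 hours and 40 minutes.
True time: 12:30 + 3 hours and 40 minutes = 4:10.

Final answer: 4:10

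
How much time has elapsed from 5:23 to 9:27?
From 5:23 to 9:27:
(9 x 60 + 27) - (5 x 60 + 23) = 567 - 323 = 244 minutes
= 4 hours and 4 minutes

Final answer: 4 hours and 4 minutes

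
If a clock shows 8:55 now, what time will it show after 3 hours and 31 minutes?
Starting time: 8:55
Adding 31 minutes to 55 minutes: 55 + 31 = 86 minutes = 1 hour and 26 minutes
Adding 3 hours: 8 + 3 + 1 (carry) = 12
Final time: 12:26

Final answer: 12:26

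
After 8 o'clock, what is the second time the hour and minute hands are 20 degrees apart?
At t minutes past 8:00, the hour hand is at 30 x 8 + 0.5t degrees and the minute hand is at 6t degrees.
The smaller angle between them is 20 degrees when |30H - 5.5t| = 20 or |30H - 5.5t| = 340.
With H = 8, solve 30 x 8 - 5.5t = +/- target for each target:
  t = (30 x 8 - 20) / 5.5 = 40
  t = (30 x 8 + 20) / 5.5 = 47.27
  t = (30 x 8 - 340) / 5.5 = -18.18 (outside (0, 60))
  t = (30 x 8 + 340) / 5.5 = 105.45 (outside (0, 60))
Valid solutions in (0, 60): {40, 47.27} minutes.
The second occurrence is t = 47.27 minutes.
The hands form a 20-degree angle at 47.27 minutes past 8:00.

Final answer: 47.27 minutes past 8:00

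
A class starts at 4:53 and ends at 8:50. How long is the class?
From 4:53 to 8:50:
(8 x 60 + 50) - (4 x 60 + 53) = 530 - 293 = 237 minutes
= 3 hours and 57 minutes

Final answer: 3 hours and 57 minutes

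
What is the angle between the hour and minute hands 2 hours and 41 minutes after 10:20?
First find the time 2 hours and 41 minutes after 10:20.
Total minutes: 10 x 60 + 20 + 2 x 60 + 41 = 781.
781 mod 720 = 61 minutes = 1:01.
Now compute the angle at 1:01:
Hour hand: 1 x 30 + 1 x 0.5 = 30.5 degrees
Minute hand: 1 x 6 = 6 degrees
Difference: |30.5 - 6| = 24.5 degrees
The angle is 24.5 degrees

Final answer: 24.5 degrees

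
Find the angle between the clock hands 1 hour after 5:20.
First find the time 1 hour after 5:20.
Total minutes: 5 x 60 + 20 + 1 x 60 + 0 = 380.
380 mod 720 = 380 minutes = 6:20.
Now compute the angle at 6:20:
Hour hand: 6 x 30 + 20 x 0.5 = 190 degrees
Minute hand: 20 x 6 = 120 degrees
Difference: |190 - 120| = 70 degrees
The angle is 70 degrees

Final answer: 70 degrees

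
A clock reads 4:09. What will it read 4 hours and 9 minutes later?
Starting time: 4:09
Adding 9 minutes to 9 minutes: 9 + 9 = 18 minutes
Adding 4 hours: 4 + 4 = 8
Final time: 8:18

Final answer: 8:18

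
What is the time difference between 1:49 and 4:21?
From 1:49 to 4:21:
(4 x 60 + 21) - (1 x 60 + 49) = 261 - 109 = 152 minutes
= 2 hours and 32 minutes

Final answer: 2 hours and 32 minutes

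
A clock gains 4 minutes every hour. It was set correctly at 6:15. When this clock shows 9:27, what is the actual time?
For every 60 true minutes, the faulty clock advances 64 minutes, so 1 faulty-clock minute corresponds to 60/64 true minutes.
From 6:15 to 9:27 on the faulty dial is 192 minutes.
True elapsed: 192 x 60/64 = 180 minutes = 3 hours.
True time: 6:15 + 3 hours = 9:15.

Final answer: 9:15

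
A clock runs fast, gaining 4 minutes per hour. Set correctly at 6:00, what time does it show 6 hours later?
For every 60 true minutes, the faulty clock advances 60 + 4 = 64 minutes.
True elapsed: 6 hours = 360 minutes.
Faulty clock advances: 360 x 64/60 = 384 minutes (drift: 24 minutes ahead).
Shown time: 6:00 + 384 minutes = 12:24.

Final answer: 12:24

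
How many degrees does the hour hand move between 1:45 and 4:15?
The hour hand moves 0.5 degrees per minute.
Time elapsed: 4:15 - 1:45 = 150 minutes
Angular displacement: 150 x 0.5 = 75 degrees

Final answer: 75 degrees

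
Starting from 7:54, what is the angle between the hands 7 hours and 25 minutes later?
First find the time 7 hours and 25 minutes after 7:54.
Total minutes: 7 x 60 + 54 + 7 x 60 + 25 = 919.
919 mod 720 = 199 minutes = 3:19.
Now compute the angle at 3:19:
Hour hand: 3 x 30 + 19 x 0.5 = 99.5 degrees
Minute hand: 19 x 6 = 114 degrees
Difference: |99.5 - 114| = 14.5 degrees
The angle is 14.5 degrees

Final answer: 14.5 degrees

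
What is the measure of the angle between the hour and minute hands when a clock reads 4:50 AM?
Hour hand position: 4 x 30 + 50 x 0.5 = 145 degrees
Minute hand position: 50 x 6 = 300 degrees
Difference: |145 - 300| = 155 degrees
The angle between the hands is 155 degrees

Final answer: 155 degrees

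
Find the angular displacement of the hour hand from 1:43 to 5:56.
The hour hand moves 0.5 degrees per minute.
Time elapsed: 5:56 - 1:43 = 253 minutes
Angular displacement: 253 x 0.5 = 126.5 degrees

Final answer: 126.5 degrees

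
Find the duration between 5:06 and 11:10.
From 5:06 to 11:10:
(11 x 60 + 10) - (5 x 60 + 6) = 670 - 306 = 364 minutes
= 6 hours and 4 minutes

Final answer: 6 hours and 4 minutes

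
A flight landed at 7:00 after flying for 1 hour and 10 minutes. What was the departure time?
Starting time: 7:00 = 420 total minutes past 12:00
Subtracting: 1 hour and 10 minutes = 70 minutes
420 - 70 = 350 minutes
= 5 hours and 50 minutes past 12:00 = 5:50

Final answer: 5:50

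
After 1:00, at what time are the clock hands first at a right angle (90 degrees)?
At t minutes past 1:00, the hour hand is at 30 x 1 + 0.5t degrees and the minute hand is at 6t degrees.
The smaller angle between them is 90 degrees when |30H - 5.5t| = 90 or |30H - 5.5t| = 270.
With H = 1, solve 30 x 1 - 5.5t = +/- target for each target:
  t = (30 x 1 - 90) / 5.5 = -10.91 (outside (0, 60))
  t = (30 x 1 + 90) / 5.5 = 21.82
  t = (30 x 1 - 270) / 5.5 = -43.64 (outside (0, 60))
  t = (30 x 1 + 270) / 5.5 = 54.55
Valid solutions in (0, 60): {21.82, 54.55} minutes.
First occurrence: t = 21.82 minutes.
The hands are at right angles at 21.82 minutes past 1:00.

Final answer: 21.82 minutes past 1:00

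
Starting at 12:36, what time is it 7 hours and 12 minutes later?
Starting time: 12:36
Adding 12 minutes to 36 minutes: 36 + 12 = 48 minutes
Adding 7 hours: 12 + 7 = 19 - 12 = 7
Final time: 7:48

Final answer: 7:48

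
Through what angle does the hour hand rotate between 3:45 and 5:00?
The hour hand moves 0.5 degrees per minute.
Time elapsed: 5:00 - 3:45 = 75 minutes
Angular displacement: 75 x 0.5 = 37.5 degrees

Final answer: 37.5 degrees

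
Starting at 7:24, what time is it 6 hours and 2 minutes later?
Starting time: 7:24
Adding 2 minutes to 24 minutes: 24 + 2 = 26 minutes
Adding 6 hours: 7 + 6 = 13 - 12 = 1
Final time: 1:26

Final answer: 1:26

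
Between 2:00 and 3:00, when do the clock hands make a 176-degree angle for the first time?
At t minutes past 2:00, the hour hand is at 30 x 2 + 0.5t degrees and the minute hand is at 6t degrees.
The smaller angle between them is 176 degrees when |30H - 5.5t| = 176 or |30H - 5.5t| = 184.
With H = 2, solve 30 x 2 - 5.5t = +/- target for each target:
  t = (30 x 2 - 176) / 5.5 = -21.09 (outside (0, 60))
  t = (30 x 2 + 176) / 5.5 = 42.91
  t = (30 x 2 - 184) / 5.5 = -22.55 (outside (0, 60))
  t = (30 x 2 + 184) / 5.5 = 44.36
Valid solutions in (0, 60): {42.91, 44.36} minutes.
The first occurrence is t = 42.91 minutes.
The hands form a 176-degree angle at 42.91 minutes past 2:00.

Final answer: 42.91 minutes past 2:00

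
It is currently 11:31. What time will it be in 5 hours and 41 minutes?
Starting time: 11:31
Adding 41 minutes to 31 minutes: 31 + 41 = 72 minutes = 1 hour and 12 minutes
Adding 5 hours: 11 + 5 + 1 (carry) = 17 - 12 = 5
Final time: 5:12

Final answer: 5:12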